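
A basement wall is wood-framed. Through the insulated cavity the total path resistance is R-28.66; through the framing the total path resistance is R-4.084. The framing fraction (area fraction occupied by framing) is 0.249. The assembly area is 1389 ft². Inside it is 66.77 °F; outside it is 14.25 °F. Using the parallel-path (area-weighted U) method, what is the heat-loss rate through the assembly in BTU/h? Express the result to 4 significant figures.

U_eff = 0.751/28.66 + 0.249/4.084 = 0.026204 + 0.06097 = 0.087173
R_eff = 1/U_eff = 11.471 ft²·°F·h/BTU
Q = 1389 × (66.77 − 14.25) / 11.471 = 6359.3 BTU/h

6359 BTU/h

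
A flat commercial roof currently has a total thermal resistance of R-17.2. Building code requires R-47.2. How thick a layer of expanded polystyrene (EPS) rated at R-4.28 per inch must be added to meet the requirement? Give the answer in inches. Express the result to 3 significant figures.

ΔR = 47.2 − 17.2 = 30 ft²·°F·h/BTU
L = ΔR / (R/in) = 30/4.28 = 7.009 in

7.01 in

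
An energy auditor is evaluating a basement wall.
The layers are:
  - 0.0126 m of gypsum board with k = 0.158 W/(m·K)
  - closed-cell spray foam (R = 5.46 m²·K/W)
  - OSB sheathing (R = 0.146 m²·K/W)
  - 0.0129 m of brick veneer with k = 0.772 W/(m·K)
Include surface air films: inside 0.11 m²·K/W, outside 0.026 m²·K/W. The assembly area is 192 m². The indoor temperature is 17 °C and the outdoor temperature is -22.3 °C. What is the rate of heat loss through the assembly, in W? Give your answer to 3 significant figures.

1290 W

0.0126/0.158 = 0.07975
0.0129/0.772 = 0.01671
R_total = 0.11 + 0.07975 + 5.46 + 0.146 + 0.01671 + 0.026 = 5.838 m²·K/W
Q = A·ΔT/R = 192 × (17 − (-22.3)) / 5.838 = 1292 W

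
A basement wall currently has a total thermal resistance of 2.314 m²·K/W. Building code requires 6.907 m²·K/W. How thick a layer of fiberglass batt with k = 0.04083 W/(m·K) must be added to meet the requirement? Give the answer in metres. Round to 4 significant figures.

ΔR = 6.907 − 2.314 = 4.593 m²·K/W
L = ΔR × k = 4.593 × 0.04083 = 0.18753 m

0.1875 m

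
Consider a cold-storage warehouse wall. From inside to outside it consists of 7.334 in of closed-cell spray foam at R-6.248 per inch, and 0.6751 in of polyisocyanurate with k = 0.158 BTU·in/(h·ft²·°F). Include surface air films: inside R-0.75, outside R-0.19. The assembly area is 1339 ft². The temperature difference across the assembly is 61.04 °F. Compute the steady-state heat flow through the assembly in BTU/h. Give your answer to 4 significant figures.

1601 BTU/h

7.334 × 6.248 = 45.823
0.6751/0.158 = 4.2728
R_total = 0.75 + 45.823 + 4.2728 + 0.19 = 51.036 ft²·°F·h/BTU
Q = A·ΔT/R = 1339 × 61.04 / 51.036 = 1601.5 BTU/h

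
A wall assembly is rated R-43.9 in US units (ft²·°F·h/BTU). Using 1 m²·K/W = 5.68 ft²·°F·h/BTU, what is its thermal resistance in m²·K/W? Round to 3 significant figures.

7.73 m²·K/W

R_SI = 43.9/5.68 = 7.729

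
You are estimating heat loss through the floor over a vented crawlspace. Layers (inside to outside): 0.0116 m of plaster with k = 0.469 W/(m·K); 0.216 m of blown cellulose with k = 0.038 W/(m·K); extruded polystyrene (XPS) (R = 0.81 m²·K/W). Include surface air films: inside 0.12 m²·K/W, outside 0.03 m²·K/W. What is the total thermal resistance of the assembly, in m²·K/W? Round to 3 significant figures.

6.67 m²·K/W

0.0116/0.469 = 0.02473
0.216/0.038 = 5.684
R_total = 0.12 + 0.02473 + 5.684 + 0.81 + 0.03 = 6.669 m²·K/W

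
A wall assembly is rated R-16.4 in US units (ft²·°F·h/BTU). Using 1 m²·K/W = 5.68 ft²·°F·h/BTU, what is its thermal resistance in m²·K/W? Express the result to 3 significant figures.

2.89 m²·K/W

R_SI = 16.4/5.68 = 2.887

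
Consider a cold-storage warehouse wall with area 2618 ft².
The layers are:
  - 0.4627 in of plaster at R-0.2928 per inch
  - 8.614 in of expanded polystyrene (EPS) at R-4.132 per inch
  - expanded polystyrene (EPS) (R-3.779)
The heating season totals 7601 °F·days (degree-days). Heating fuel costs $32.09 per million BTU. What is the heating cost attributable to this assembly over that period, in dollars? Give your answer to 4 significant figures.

0.4627 × 0.2928 = 0.13548
8.614 × 4.132 = 35.593
R_total = 0.13548 + 35.593 + 3.779 = 39.508 ft²·°F·h/BTU
E = A × HDD × 24 / R = 2618 × 7601 × 24 / 39.508 = 12088000 BTU
Cost = 12088000/10⁶ × 32.09 = $387.92

387.9 dollars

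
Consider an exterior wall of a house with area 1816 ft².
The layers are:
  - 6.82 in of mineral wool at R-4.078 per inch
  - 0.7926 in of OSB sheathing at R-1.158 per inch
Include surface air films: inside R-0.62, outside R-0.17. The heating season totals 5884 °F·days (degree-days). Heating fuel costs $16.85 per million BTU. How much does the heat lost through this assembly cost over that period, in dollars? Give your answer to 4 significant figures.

6.82 × 4.078 = 27.812
0.7926 × 1.158 = 0.91783
R_total = 0.62 + 27.812 + 0.91783 + 0.17 = 29.52 ft²·°F·h/BTU
E = A × HDD × 24 / R = 1816 × 5884 × 24 / 29.52 = 8687300 BTU
Cost = 8687300/10⁶ × 16.85 = $146.38

146.4 dollars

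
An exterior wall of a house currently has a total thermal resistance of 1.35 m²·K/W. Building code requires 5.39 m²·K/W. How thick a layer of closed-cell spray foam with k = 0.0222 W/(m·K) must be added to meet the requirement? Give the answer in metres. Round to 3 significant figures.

ΔR = 5.39 − 1.35 = 4.04 m²·K/W
L = ΔR × k = 4.04 × 0.0222 = 0.08969 m

0.0897 m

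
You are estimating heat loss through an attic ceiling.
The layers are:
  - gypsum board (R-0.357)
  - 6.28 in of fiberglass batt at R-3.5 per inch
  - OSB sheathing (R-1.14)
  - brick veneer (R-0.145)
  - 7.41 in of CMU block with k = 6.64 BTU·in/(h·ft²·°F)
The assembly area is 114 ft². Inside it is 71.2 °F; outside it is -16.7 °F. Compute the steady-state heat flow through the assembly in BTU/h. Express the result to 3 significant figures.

6.28 × 3.5 = 21.98
7.41/6.64 = 1.116
R_total = 0.357 + 21.98 + 1.14 + 0.145 + 1.116 = 24.74 ft²·°F·h/BTU
Q = A·ΔT/R = 114 × (71.2 − (-16.7)) / 24.74 = 405.1 BTU/h

405 BTU/h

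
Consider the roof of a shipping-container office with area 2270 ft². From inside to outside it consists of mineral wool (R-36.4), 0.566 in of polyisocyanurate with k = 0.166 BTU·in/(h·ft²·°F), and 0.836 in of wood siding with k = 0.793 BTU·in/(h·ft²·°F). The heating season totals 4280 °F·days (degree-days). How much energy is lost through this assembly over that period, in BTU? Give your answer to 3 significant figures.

5710000 BTU

0.566/0.166 = 3.41
0.836/0.793 = 1.054
R_total = 36.4 + 3.41 + 1.054 = 40.86 ft²·°F·h/BTU
E = A × HDD × 24 / R = 2270 × 4280 × 24 / 40.86 = 5706000 BTU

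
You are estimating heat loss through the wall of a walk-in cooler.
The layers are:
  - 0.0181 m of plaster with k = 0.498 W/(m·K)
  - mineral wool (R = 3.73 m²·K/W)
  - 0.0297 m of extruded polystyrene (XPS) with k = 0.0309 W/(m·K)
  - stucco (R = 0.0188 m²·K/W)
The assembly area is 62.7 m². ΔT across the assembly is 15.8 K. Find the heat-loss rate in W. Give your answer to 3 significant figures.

0.0181/0.498 = 0.03635
0.0297/0.0309 = 0.9612
R_total = 0.03635 + 3.73 + 0.9612 + 0.0188 = 4.746 m²·K/W
Q = A·ΔT/R = 62.7 × 15.8 / 4.746 = 208.7 W

209 W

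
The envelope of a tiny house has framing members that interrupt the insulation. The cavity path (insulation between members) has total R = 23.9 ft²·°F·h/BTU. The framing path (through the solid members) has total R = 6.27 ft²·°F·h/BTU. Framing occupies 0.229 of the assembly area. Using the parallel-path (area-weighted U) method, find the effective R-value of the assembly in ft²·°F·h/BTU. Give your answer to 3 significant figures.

U_eff = 0.771/23.9 + 0.229/6.27 = 0.03226 + 0.03652 = 0.06878
R_eff = 1/U_eff = 14.54 ft²·°F·h/BTU

14.5 ft²·°F·h/BTU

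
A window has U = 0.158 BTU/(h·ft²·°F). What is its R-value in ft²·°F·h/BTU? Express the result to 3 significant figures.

R = 1/U = 1/0.158 = 6.329

6.33 ft²·°F·h/BTU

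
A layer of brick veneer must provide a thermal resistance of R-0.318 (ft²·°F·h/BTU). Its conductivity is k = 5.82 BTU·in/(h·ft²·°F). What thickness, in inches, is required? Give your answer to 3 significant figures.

1.85 in

L = R × k = 0.318 × 5.82 = 1.851 in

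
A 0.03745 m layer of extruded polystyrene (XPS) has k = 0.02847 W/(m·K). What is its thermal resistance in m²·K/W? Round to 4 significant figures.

R = L/k = 0.03745/0.02847 = 1.3154 m²·K/W

1.315 m²·K/W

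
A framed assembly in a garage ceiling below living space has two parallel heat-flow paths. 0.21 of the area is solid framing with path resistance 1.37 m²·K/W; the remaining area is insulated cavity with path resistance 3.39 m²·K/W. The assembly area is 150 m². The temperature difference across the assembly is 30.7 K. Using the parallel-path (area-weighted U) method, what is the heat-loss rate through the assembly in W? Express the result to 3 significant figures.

1780 W

U_eff = 0.79/3.39 + 0.21/1.37 = 0.233 + 0.1533 = 0.3863
R_eff = 1/U_eff = 2.589 m²·K/W
Q = 150 × 30.7 / 2.589 = 1779 W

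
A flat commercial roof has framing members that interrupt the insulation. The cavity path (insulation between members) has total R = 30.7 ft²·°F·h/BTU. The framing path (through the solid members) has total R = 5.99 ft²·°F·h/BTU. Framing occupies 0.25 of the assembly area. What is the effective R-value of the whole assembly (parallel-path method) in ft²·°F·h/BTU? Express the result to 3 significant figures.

15.1 ft²·°F·h/BTU

U_eff = 0.75/30.7 + 0.25/5.99 = 0.02443 + 0.04174 = 0.06617
R_eff = 1/U_eff = 15.11 ft²·°F·h/BTU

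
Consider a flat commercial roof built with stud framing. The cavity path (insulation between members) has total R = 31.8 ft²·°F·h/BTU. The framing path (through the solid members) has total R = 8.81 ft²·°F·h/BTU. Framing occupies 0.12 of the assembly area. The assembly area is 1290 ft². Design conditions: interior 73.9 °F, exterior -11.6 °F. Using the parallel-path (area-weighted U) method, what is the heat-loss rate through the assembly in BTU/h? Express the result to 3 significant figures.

U_eff = 0.88/31.8 + 0.12/8.81 = 0.02767 + 0.01362 = 0.04129
R_eff = 1/U_eff = 24.22 ft²·°F·h/BTU
Q = 1290 × (73.9 − (-11.6)) / 24.22 = 4555 BTU/h

4550 BTU/h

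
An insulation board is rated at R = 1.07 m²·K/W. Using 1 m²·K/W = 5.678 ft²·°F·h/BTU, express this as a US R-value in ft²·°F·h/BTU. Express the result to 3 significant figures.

R_US = 1.07 × 5.678 = 6.075

6.08 ft²·°F·h/BTU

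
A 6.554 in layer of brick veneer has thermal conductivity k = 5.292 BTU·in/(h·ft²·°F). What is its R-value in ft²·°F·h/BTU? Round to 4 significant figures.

R = L/k = 6.554/5.292 = 1.2385 ft²·°F·h/BTU

1.238 ft²·°F·h/BTU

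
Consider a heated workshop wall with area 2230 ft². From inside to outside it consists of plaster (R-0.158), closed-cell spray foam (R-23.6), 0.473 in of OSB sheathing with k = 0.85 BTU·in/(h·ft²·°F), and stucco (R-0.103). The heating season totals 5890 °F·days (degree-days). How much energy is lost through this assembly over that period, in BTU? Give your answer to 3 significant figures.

0.473/0.85 = 0.5565
R_total = 0.158 + 23.6 + 0.5565 + 0.103 = 24.42 ft²·°F·h/BTU
E = A × HDD × 24 / R = 2230 × 5890 × 24 / 24.42 = 12910000 BTU

12900000 BTU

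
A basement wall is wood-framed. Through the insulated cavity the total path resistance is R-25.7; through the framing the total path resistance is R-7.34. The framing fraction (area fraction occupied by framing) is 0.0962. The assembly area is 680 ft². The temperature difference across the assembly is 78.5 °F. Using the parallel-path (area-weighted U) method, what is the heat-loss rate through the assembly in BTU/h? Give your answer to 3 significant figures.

2580 BTU/h

U_eff = 0.9038/25.7 + 0.0962/7.34 = 0.03517 + 0.01311 = 0.04827
R_eff = 1/U_eff = 20.72 ft²·°F·h/BTU
Q = 680 × 78.5 / 20.72 = 2577 BTU/h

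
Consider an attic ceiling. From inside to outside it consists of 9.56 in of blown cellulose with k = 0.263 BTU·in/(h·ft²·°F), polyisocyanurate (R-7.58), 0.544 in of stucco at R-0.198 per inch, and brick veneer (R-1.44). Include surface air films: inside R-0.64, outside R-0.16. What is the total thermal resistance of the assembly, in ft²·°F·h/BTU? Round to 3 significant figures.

9.56/0.263 = 36.35
0.544 × 0.198 = 0.1077
R_total = 0.64 + 36.35 + 7.58 + 0.1077 + 1.44 + 0.16 = 46.28 ft²·°F·h/BTU

46.3 ft²·°F·h/BTU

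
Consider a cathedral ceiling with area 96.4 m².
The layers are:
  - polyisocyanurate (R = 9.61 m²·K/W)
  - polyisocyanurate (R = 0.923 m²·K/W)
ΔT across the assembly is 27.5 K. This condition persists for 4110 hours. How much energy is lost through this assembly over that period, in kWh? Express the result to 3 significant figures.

R_total = 9.61 + 0.923 = 10.53 m²·K/W
Q = 96.4 × 27.5 / 10.53 = 251.7 W
E = 251.7 W × 4110 h / 1000 = 1034 kWh

1030 kWh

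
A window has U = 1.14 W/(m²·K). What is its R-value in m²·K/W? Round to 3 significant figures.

0.877 m²·K/W

R = 1/U = 1/1.14 = 0.8772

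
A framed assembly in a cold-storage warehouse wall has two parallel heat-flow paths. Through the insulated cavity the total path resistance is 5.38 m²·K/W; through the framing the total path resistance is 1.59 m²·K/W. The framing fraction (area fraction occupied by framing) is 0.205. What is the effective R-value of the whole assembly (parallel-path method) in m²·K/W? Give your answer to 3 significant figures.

U_eff = 0.795/5.38 + 0.205/1.59 = 0.1478 + 0.1289 = 0.2767
R_eff = 1/U_eff = 3.614 m²·K/W

3.61 m²·K/W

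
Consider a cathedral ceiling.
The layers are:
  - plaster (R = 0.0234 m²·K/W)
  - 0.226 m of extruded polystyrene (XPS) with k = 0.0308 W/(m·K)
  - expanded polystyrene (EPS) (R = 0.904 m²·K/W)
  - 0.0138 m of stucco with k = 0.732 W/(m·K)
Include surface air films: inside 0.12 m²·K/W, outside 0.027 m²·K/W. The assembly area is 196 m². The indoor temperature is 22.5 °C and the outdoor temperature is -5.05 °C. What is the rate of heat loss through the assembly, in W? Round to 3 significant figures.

0.226/0.0308 = 7.338
0.0138/0.732 = 0.01885
R_total = 0.12 + 0.0234 + 7.338 + 0.904 + 0.01885 + 0.027 = 8.431 m²·K/W
Q = A·ΔT/R = 196 × (22.5 − (-5.05)) / 8.431 = 640.5 W

640 W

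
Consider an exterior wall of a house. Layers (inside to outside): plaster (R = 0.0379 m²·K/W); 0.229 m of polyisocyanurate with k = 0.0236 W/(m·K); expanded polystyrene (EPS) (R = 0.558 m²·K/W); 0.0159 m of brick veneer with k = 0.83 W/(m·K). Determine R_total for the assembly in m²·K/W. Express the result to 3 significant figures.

10.3 m²·K/W

0.229/0.0236 = 9.703
0.0159/0.83 = 0.01916
R_total = 0.0379 + 9.703 + 0.558 + 0.01916 = 10.32 m²·K/W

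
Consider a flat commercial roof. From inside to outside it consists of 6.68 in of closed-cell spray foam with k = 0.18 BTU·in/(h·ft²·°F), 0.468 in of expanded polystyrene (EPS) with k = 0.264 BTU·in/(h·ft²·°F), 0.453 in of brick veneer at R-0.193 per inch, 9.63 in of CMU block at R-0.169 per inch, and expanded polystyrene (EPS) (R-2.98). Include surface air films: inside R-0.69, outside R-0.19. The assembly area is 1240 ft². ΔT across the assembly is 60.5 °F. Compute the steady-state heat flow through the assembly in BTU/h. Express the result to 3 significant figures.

6.68/0.18 = 37.11
0.468/0.264 = 1.773
0.453 × 0.193 = 0.08743
9.63 × 0.169 = 1.627
R_total = 0.69 + 37.11 + 1.773 + 0.08743 + 1.627 + 2.98 + 0.19 = 44.46 ft²·°F·h/BTU
Q = A·ΔT/R = 1240 × 60.5 / 44.46 = 1687 BTU/h

1690 BTU/h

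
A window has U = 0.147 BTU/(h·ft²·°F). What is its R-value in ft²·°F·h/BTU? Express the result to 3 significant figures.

6.80 ft²·°F·h/BTU

R = 1/U = 1/0.147 = 6.803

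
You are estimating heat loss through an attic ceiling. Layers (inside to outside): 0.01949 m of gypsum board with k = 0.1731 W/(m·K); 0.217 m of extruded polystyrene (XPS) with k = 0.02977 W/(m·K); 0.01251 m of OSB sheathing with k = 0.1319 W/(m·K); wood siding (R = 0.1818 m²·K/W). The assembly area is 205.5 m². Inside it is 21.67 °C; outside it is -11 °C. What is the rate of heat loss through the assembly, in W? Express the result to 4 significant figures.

0.01949/0.1731 = 0.11259
0.217/0.02977 = 7.2892
0.01251/0.1319 = 0.094845
R_total = 0.11259 + 7.2892 + 0.094845 + 0.1818 = 7.6785 m²·K/W
Q = A·ΔT/R = 205.5 × (21.67 − (-11)) / 7.6785 = 874.35 W

874.4 W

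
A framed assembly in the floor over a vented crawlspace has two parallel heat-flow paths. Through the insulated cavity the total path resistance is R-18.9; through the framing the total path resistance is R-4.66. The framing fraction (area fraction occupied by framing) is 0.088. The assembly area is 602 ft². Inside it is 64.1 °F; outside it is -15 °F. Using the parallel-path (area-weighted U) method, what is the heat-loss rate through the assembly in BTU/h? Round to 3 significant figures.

U_eff = 0.912/18.9 + 0.088/4.66 = 0.04825 + 0.01888 = 0.06714
R_eff = 1/U_eff = 14.89 ft²·°F·h/BTU
Q = 602 × (64.1 − (-15)) / 14.89 = 3197 BTU/h

3200 BTU/h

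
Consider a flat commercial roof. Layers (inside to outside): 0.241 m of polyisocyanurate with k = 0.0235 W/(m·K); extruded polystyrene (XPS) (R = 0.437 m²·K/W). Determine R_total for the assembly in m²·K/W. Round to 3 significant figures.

0.241/0.0235 = 10.26
R_total = 10.26 + 0.437 = 10.69 m²·K/W

10.7 m²·K/W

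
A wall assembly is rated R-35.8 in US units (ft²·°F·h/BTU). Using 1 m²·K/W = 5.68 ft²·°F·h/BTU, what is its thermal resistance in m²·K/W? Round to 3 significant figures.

R_SI = 35.8/5.68 = 6.303

6.30 m²·K/W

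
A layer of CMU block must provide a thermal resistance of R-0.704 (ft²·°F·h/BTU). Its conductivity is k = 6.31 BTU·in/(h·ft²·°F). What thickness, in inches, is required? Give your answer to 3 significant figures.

L = R × k = 0.704 × 6.31 = 4.442 in

4.44 in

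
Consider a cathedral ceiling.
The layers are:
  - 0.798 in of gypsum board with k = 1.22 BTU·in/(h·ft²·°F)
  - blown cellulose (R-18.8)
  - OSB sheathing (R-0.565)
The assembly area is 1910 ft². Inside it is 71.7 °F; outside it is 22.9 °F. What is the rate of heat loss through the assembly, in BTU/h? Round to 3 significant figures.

0.798/1.22 = 0.6541
R_total = 0.6541 + 18.8 + 0.565 = 20.02 ft²·°F·h/BTU
Q = A·ΔT/R = 1910 × (71.7 − 22.9) / 20.02 = 4656 BTU/h

4660 BTU/h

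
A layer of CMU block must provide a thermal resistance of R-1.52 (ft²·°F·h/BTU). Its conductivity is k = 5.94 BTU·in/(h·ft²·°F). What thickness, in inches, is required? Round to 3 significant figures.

L = R × k = 1.52 × 5.94 = 9.029 in

9.03 in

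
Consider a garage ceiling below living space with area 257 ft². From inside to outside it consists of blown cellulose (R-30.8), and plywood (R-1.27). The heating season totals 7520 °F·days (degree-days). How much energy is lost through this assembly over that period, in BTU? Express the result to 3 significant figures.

1450000 BTU

R_total = 30.8 + 1.27 = 32.07 ft²·°F·h/BTU
E = A × HDD × 24 / R = 257 × 7520 × 24 / 32.07 = 1446000 BTU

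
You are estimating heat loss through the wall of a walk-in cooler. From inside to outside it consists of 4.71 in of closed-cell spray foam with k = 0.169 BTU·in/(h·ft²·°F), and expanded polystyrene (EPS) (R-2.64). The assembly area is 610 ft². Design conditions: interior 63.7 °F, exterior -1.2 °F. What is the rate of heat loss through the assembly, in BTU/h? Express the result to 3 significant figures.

4.71/0.169 = 27.87
R_total = 27.87 + 2.64 = 30.51 ft²·°F·h/BTU
Q = A·ΔT/R = 610 × (63.7 − (-1.2)) / 30.51 = 1298 BTU/h

1300 BTU/h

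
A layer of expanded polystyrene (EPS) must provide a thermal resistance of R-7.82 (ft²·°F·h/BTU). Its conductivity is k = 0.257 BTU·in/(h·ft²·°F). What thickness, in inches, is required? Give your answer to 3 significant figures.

L = R × k = 7.82 × 0.257 = 2.01 in

2.01 in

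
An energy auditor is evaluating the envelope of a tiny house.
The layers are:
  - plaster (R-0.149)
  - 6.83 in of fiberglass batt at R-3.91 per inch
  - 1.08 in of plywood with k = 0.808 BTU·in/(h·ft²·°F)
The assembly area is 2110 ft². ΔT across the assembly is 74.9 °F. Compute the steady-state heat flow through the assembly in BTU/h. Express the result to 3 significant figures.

5610 BTU/h

6.83 × 3.91 = 26.71
1.08/0.808 = 1.337
R_total = 0.149 + 26.71 + 1.337 = 28.19 ft²·°F·h/BTU
Q = A·ΔT/R = 2110 × 74.9 / 28.19 = 5606 BTU/h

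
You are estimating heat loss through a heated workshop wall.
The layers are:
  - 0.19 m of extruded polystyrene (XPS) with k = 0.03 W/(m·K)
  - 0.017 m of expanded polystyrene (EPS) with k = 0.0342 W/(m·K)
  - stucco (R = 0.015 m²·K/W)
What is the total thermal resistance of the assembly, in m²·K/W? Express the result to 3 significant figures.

0.19/0.03 = 6.333
0.017/0.0342 = 0.4971
R_total = 6.333 + 0.4971 + 0.015 = 6.845 m²·K/W

6.85 m²·K/W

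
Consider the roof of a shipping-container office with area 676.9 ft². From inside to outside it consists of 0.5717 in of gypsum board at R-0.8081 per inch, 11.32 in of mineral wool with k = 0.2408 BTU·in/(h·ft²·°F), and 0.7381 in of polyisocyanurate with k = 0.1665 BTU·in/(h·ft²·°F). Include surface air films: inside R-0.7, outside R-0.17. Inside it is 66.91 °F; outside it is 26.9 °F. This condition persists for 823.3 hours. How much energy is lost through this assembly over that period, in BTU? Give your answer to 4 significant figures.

422500 BTU

0.5717 × 0.8081 = 0.46199
11.32/0.2408 = 47.01
0.7381/0.1665 = 4.433
R_total = 0.7 + 0.46199 + 47.01 + 4.433 + 0.17 = 52.775 ft²·°F·h/BTU
Q = 676.9 × (66.91 − 26.9) / 52.775 = 513.17 BTU/h
E = 513.17 × 823.3 = 422500 BTU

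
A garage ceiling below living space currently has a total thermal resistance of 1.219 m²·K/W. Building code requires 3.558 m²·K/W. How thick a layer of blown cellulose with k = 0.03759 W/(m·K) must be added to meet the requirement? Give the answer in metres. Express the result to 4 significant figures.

0.08792 m

ΔR = 3.558 − 1.219 = 2.339 m²·K/W
L = ΔR × k = 2.339 × 0.03759 = 0.087923 m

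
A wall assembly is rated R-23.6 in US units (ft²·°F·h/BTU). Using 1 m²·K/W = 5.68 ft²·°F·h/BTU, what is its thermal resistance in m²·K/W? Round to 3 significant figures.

R_SI = 23.6/5.68 = 4.155

4.15 m²·K/W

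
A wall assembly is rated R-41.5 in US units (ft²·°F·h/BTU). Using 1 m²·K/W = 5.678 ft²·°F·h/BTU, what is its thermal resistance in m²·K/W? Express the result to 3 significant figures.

7.31 m²·K/W

R_SI = 41.5/5.678 = 7.309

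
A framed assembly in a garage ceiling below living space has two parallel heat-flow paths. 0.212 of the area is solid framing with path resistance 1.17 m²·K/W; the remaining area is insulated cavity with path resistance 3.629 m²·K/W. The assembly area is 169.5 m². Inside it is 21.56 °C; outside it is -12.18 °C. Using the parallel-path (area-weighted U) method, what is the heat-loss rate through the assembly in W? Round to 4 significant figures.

2278 W

U_eff = 0.788/3.629 + 0.212/1.17 = 0.21714 + 0.1812 = 0.39834
R_eff = 1/U_eff = 2.5104 m²·K/W
Q = 169.5 × (21.56 − (-12.18)) / 2.5104 = 2278.1 W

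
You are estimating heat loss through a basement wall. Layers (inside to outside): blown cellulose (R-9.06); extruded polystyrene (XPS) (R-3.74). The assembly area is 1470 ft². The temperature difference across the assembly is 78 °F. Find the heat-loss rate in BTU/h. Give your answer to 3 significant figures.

8960 BTU/h

R_total = 9.06 + 3.74 = 12.8 ft²·°F·h/BTU
Q = A·ΔT/R = 1470 × 78 / 12.8 = 8958 BTU/h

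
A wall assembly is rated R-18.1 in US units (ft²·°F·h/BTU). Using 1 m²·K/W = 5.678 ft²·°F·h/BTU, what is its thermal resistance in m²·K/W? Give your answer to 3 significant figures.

R_SI = 18.1/5.678 = 3.188

3.19 m²·K/W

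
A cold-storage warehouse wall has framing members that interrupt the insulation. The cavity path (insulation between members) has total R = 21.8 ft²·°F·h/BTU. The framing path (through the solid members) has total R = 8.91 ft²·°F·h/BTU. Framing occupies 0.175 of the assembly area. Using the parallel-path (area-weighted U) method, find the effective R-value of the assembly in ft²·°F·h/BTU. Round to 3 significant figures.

U_eff = 0.825/21.8 + 0.175/8.91 = 0.03784 + 0.01964 = 0.05748
R_eff = 1/U_eff = 17.4 ft²·°F·h/BTU

17.4 ft²·°F·h/BTU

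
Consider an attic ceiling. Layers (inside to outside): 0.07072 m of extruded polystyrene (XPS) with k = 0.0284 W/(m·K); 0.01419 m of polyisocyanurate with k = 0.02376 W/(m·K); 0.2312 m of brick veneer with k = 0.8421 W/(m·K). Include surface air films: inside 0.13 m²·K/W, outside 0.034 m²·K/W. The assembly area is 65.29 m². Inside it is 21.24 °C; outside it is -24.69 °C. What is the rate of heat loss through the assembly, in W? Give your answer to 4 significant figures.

0.07072/0.0284 = 2.4901
0.01419/0.02376 = 0.59722
0.2312/0.8421 = 0.27455
R_total = 0.13 + 2.4901 + 0.59722 + 0.27455 + 0.034 = 3.5259 m²·K/W
Q = A·ΔT/R = 65.29 × (21.24 − (-24.69)) / 3.5259 = 850.49 W

850.5 W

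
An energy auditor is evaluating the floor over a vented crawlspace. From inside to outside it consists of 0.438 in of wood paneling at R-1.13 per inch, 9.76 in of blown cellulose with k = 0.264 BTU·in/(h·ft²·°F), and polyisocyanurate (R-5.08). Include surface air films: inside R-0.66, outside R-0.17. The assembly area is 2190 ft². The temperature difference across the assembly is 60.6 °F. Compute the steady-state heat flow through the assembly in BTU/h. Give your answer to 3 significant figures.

0.438 × 1.13 = 0.4949
9.76/0.264 = 36.97
R_total = 0.66 + 0.4949 + 36.97 + 5.08 + 0.17 = 43.37 ft²·°F·h/BTU
Q = A·ΔT/R = 2190 × 60.6 / 43.37 = 3060 BTU/h

3060 BTU/h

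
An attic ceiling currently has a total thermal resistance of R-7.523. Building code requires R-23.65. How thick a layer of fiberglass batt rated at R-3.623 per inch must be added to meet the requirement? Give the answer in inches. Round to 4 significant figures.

4.451 in

ΔR = 23.65 − 7.523 = 16.127 ft²·°F·h/BTU
L = ΔR / (R/in) = 16.127/3.623 = 4.4513 in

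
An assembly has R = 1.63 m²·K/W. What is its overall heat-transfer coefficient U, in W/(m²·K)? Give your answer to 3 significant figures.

U = 1/R = 1/1.63 = 0.6135

0.613 W/(m²·K)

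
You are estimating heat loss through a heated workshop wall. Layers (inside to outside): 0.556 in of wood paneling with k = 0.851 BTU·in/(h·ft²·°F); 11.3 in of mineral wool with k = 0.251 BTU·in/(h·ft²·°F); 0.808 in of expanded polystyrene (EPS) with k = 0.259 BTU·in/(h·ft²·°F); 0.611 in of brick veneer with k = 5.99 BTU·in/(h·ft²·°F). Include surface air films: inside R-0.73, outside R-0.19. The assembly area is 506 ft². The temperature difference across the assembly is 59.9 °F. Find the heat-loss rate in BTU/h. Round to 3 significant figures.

608 BTU/h

0.556/0.851 = 0.6533
11.3/0.251 = 45.02
0.808/0.259 = 3.12
0.611/5.99 = 0.102
R_total = 0.73 + 0.6533 + 45.02 + 3.12 + 0.102 + 0.19 = 49.81 ft²·°F·h/BTU
Q = A·ΔT/R = 506 × 59.9 / 49.81 = 608.4 BTU/h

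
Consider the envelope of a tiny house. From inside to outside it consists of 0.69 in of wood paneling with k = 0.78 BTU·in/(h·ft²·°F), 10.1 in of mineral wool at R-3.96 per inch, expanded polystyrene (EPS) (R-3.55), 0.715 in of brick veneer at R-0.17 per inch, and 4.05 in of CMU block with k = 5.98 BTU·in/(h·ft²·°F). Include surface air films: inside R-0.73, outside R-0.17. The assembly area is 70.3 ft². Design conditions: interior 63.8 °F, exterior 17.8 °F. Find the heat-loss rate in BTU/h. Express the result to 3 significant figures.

0.69/0.78 = 0.8846
10.1 × 3.96 = 40
0.715 × 0.17 = 0.1216
4.05/5.98 = 0.6773
R_total = 0.73 + 0.8846 + 40 + 3.55 + 0.1216 + 0.6773 + 0.17 = 46.13 ft²·°F·h/BTU
Q = A·ΔT/R = 70.3 × (63.8 − 17.8) / 46.13 = 70.1 BTU/h

70.1 BTU/h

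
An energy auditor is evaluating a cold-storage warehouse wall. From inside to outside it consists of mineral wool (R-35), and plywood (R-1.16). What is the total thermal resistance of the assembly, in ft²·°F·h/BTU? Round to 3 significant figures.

36.2 ft²·°F·h/BTU

R_total = 35 + 1.16 = 36.16 ft²·°F·h/BTU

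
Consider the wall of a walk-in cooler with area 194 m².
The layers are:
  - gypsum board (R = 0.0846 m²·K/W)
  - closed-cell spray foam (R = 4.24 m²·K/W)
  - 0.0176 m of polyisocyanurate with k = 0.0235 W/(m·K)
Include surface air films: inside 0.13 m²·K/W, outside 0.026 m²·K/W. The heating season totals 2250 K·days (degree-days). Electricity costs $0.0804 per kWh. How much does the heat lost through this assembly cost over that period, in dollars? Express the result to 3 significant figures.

161 dollars

0.0176/0.0235 = 0.7489
R_total = 0.13 + 0.0846 + 4.24 + 0.7489 + 0.026 = 5.23 m²·K/W
E = A × HDD × 24 / R / 1000 = 194 × 2250 × 24 / 5.23 / 1000 = 2003 kWh
Cost = 2003 × 0.0804 = $161.1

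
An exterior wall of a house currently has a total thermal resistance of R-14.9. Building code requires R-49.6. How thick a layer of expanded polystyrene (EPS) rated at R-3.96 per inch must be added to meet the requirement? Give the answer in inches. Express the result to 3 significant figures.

8.76 in

ΔR = 49.6 − 14.9 = 34.7 ft²·°F·h/BTU
L = ΔR / (R/in) = 34.7/3.96 = 8.763 in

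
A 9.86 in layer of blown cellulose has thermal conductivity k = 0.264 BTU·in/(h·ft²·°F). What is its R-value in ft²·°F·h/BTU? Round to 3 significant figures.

R = L/k = 9.86/0.264 = 37.35 ft²·°F·h/BTU

37.3 ft²·°F·h/BTU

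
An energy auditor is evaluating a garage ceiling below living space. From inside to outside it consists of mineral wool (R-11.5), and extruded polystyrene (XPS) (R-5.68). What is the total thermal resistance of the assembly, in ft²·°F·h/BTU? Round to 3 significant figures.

R_total = 11.5 + 5.68 = 17.18 ft²·°F·h/BTU

17.2 ft²·°F·h/BTU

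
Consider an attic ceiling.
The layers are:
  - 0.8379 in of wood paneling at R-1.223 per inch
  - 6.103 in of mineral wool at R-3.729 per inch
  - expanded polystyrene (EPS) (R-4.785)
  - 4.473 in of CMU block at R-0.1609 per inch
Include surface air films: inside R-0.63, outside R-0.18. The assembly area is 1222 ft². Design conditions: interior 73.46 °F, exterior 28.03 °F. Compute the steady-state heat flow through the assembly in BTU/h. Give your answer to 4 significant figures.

0.8379 × 1.223 = 1.0248
6.103 × 3.729 = 22.758
4.473 × 0.1609 = 0.71971
R_total = 0.63 + 1.0248 + 22.758 + 4.785 + 0.71971 + 0.18 = 30.098 ft²·°F·h/BTU
Q = A·ΔT/R = 1222 × (73.46 − 28.03) / 30.098 = 1844.5 BTU/h

1845 BTU/h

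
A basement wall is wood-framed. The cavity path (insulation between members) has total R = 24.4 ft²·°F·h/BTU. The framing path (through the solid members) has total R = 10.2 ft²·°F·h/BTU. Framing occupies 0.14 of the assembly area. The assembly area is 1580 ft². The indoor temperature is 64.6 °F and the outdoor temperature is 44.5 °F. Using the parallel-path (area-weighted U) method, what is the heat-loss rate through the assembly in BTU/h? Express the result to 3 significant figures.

1560 BTU/h

U_eff = 0.86/24.4 + 0.14/10.2 = 0.03525 + 0.01373 = 0.04897
R_eff = 1/U_eff = 20.42 ft²·°F·h/BTU
Q = 1580 × (64.6 − 44.5) / 20.42 = 1555 BTU/h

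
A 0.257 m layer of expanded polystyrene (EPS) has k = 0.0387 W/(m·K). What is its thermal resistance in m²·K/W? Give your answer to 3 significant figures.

6.64 m²·K/W

R = L/k = 0.257/0.0387 = 6.641 m²·K/W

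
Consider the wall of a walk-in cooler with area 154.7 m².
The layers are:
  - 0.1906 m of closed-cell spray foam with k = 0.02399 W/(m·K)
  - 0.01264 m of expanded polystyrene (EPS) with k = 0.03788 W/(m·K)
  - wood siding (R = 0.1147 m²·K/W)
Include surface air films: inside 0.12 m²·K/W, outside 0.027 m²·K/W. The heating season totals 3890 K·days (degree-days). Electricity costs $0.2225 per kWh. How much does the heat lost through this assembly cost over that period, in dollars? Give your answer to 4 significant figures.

376.3 dollars

0.1906/0.02399 = 7.945
0.01264/0.03788 = 0.33369
R_total = 0.12 + 7.945 + 0.33369 + 0.1147 + 0.027 = 8.5404 m²·K/W
E = A × HDD × 24 / R / 1000 = 154.7 × 3890 × 24 / 8.5404 / 1000 = 1691.1 kWh
Cost = 1691.1 × 0.2225 = $376.27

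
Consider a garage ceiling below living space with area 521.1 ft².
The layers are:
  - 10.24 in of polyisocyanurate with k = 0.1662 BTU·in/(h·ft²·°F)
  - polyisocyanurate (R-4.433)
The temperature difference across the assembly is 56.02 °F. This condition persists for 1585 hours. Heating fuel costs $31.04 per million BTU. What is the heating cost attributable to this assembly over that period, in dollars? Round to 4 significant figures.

21.75 dollars

10.24/0.1662 = 61.613
R_total = 61.613 + 4.433 = 66.046 ft²·°F·h/BTU
Q = 521.1 × 56.02 / 66.046 = 442 BTU/h
E = 442 × 1585 = 700570 BTU
Cost = 700570/10⁶ × 31.04 = $21.746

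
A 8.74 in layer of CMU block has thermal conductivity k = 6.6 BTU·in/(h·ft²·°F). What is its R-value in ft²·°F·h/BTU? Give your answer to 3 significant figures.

R = L/k = 8.74/6.6 = 1.324 ft²·°F·h/BTU

1.32 ft²·°F·h/BTU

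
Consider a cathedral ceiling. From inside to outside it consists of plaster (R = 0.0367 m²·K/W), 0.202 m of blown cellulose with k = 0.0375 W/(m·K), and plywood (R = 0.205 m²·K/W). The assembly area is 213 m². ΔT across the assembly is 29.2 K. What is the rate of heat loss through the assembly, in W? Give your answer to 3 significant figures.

0.202/0.0375 = 5.387
R_total = 0.0367 + 5.387 + 0.205 = 5.628 m²·K/W
Q = A·ΔT/R = 213 × 29.2 / 5.628 = 1105 W

1110 W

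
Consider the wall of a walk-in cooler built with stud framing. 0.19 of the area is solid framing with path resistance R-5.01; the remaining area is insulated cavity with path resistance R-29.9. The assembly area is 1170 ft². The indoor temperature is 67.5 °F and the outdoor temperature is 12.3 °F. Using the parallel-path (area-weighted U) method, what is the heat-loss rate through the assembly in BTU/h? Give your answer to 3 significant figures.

4200 BTU/h

U_eff = 0.81/29.9 + 0.19/5.01 = 0.02709 + 0.03792 = 0.06501
R_eff = 1/U_eff = 15.38 ft²·°F·h/BTU
Q = 1170 × (67.5 − 12.3) / 15.38 = 4199 BTU/h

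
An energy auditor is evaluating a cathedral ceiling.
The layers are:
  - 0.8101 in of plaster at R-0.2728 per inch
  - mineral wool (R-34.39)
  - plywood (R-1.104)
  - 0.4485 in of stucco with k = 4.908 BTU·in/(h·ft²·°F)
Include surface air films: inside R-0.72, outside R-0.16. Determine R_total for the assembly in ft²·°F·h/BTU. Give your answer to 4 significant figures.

36.69 ft²·°F·h/BTU

0.8101 × 0.2728 = 0.221
0.4485/4.908 = 0.091381
R_total = 0.72 + 0.221 + 34.39 + 1.104 + 0.091381 + 0.16 = 36.686 ft²·°F·h/BTU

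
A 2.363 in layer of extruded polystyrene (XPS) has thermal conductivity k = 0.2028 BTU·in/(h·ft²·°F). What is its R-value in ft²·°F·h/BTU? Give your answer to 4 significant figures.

11.65 ft²·°F·h/BTU

R = L/k = 2.363/0.2028 = 11.652 ft²·°F·h/BTU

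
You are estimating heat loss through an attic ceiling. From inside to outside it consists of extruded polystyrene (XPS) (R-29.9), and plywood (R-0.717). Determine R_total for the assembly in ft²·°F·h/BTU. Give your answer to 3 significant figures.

30.6 ft²·°F·h/BTU

R_total = 29.9 + 0.717 = 30.62 ft²·°F·h/BTU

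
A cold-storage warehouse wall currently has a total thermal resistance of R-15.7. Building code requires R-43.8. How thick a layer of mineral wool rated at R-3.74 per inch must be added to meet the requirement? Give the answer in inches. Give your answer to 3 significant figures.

7.51 in

ΔR = 43.8 − 15.7 = 28.1 ft²·°F·h/BTU
L = ΔR / (R/in) = 28.1/3.74 = 7.513 in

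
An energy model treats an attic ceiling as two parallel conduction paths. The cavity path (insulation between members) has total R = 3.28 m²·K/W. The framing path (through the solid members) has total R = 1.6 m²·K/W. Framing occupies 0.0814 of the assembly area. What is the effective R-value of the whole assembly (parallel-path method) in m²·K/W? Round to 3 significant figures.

U_eff = 0.9186/3.28 + 0.0814/1.6 = 0.2801 + 0.05087 = 0.3309
R_eff = 1/U_eff = 3.022 m²·K/W

3.02 m²·K/W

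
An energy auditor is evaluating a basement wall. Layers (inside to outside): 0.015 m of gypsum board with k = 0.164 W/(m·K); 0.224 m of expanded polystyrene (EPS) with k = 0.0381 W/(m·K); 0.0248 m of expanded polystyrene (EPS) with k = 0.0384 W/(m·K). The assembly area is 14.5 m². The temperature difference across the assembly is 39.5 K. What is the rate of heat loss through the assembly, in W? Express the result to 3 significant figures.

86.6 W

0.015/0.164 = 0.09146
0.224/0.0381 = 5.879
0.0248/0.0384 = 0.6458
R_total = 0.09146 + 5.879 + 0.6458 = 6.617 m²·K/W
Q = A·ΔT/R = 14.5 × 39.5 / 6.617 = 86.56 W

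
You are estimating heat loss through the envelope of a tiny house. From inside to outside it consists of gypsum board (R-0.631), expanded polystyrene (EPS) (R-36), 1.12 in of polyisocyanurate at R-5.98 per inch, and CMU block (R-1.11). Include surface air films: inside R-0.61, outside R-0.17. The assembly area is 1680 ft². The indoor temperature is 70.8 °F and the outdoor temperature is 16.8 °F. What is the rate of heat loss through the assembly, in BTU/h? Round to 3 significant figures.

1.12 × 5.98 = 6.698
R_total = 0.61 + 0.631 + 36 + 6.698 + 1.11 + 0.17 = 45.22 ft²·°F·h/BTU
Q = A·ΔT/R = 1680 × (70.8 − 16.8) / 45.22 = 2006 BTU/h

2010 BTU/h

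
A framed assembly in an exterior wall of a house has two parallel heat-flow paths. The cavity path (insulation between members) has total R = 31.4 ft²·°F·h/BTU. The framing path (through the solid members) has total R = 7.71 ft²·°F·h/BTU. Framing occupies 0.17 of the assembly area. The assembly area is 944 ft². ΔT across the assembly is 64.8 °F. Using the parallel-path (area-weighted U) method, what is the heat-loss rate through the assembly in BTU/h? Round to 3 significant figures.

2970 BTU/h

U_eff = 0.83/31.4 + 0.17/7.71 = 0.02643 + 0.02205 = 0.04848
R_eff = 1/U_eff = 20.63 ft²·°F·h/BTU
Q = 944 × 64.8 / 20.63 = 2966 BTU/h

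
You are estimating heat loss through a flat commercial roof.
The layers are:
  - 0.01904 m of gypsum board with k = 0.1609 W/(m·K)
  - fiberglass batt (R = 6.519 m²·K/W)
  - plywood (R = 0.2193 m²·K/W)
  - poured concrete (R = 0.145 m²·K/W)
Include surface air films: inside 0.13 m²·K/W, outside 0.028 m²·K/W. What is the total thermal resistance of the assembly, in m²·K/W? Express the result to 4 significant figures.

7.160 m²·K/W

0.01904/0.1609 = 0.11833
R_total = 0.13 + 0.11833 + 6.519 + 0.2193 + 0.145 + 0.028 = 7.1596 m²·K/W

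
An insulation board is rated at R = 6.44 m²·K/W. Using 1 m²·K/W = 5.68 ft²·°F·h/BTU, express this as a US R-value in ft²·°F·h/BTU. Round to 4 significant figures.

36.58 ft²·°F·h/BTU

R_US = 6.44 × 5.68 = 36.579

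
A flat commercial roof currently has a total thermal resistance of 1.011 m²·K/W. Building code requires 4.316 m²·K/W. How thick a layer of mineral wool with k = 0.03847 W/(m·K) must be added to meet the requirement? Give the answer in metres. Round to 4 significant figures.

ΔR = 4.316 − 1.011 = 3.305 m²·K/W
L = ΔR × k = 3.305 × 0.03847 = 0.12714 m

0.1271 m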